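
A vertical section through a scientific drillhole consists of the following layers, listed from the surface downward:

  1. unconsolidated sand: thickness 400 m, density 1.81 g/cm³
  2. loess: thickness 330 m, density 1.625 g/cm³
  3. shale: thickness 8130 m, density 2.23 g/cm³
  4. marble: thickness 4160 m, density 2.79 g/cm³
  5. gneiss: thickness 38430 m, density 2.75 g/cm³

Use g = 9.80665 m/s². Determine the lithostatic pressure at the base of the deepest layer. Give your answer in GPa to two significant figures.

1.3 GPa

unconsolidated sand: 1810 kg/m³ × 9.80665 m/s² × 400 m = 7.100×10^6 Pa = 7.100×10^-3 GPa
loess: 1625 kg/m³ × 9.80665 m/s² × 330 m = 5.259×10^6 Pa = 5.259×10^-3 GPa
shale: 2230 kg/m³ × 9.80665 m/s² × 8130 m = 1.778×10^8 Pa = 0.1778 GPa
marble: 2790 kg/m³ × 9.80665 m/s² × 4160 m = 1.138×10^8 Pa = 0.1138 GPa
gneiss: 2750 kg/m³ × 9.80665 m/s² × 38430 m = 1.036×10^9 Pa = 1.036 GPa
Total = 7.100×10^-3 + 5.259×10^-3 + 0.1778 + 0.1138 + 1.036 = 1.3404 GPa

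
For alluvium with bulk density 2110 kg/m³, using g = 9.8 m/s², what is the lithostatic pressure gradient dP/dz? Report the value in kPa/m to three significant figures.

dP/dz = ρg = 2110 kg/m³ × 9.8 m/s² = 20678 Pa/m
= 20678 Pa/m × (1 kPa/m / 1000.0 Pa/m) = 20.678 kPa/m

20.7 kPa/m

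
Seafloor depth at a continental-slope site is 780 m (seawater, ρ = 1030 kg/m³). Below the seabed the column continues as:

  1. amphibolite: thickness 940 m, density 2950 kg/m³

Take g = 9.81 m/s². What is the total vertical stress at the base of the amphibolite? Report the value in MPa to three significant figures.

35.1 MPa

seawater: 1030 kg/m³ × 9.81 m/s² × 780 m = 7.881×10^6 Pa = 7.881 MPa
amphibolite: 2950 kg/m³ × 9.81 m/s² × 940 m = 2.720×10^7 Pa = 27.20 MPa
Total = 7.881 + 27.20 = 35.084 MPa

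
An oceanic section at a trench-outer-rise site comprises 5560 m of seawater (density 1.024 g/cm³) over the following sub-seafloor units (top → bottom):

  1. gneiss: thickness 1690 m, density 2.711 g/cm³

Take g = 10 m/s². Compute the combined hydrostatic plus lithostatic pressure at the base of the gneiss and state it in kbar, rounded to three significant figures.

seawater: 1024 kg/m³ × 10 m/s² × 5560 m = 5.693×10^7 Pa = 0.5693 kbar
gneiss: 2711 kg/m³ × 10 m/s² × 1690 m = 4.582×10^7 Pa = 0.4582 kbar
Total = 0.5693 + 0.4582 = 1.0275 kbar

1.03 kbar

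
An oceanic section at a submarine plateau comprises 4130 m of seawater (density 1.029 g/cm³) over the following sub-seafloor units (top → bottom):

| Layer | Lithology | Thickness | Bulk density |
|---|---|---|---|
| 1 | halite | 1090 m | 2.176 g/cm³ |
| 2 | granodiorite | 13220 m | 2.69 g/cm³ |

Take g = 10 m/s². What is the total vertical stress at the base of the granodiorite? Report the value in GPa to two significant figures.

0.42 GPa

seawater: 1029 kg/m³ × 10 m/s² × 4130 m = 4.250×10^7 Pa = 0.04250 GPa
halite: 2176 kg/m³ × 10 m/s² × 1090 m = 2.372×10^7 Pa = 0.02372 GPa
granodiorite: 2690 kg/m³ × 10 m/s² × 13220 m = 3.556×10^8 Pa = 0.3556 GPa
Total = 0.04250 + 0.02372 + 0.3556 = 0.42183 GPa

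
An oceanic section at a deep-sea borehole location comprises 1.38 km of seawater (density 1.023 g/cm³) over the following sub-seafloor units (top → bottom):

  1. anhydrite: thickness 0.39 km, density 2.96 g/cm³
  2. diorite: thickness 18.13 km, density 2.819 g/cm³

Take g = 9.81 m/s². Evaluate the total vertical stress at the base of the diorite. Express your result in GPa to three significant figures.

seawater: 1023 kg/m³ × 9.81 m/s² × 1380 m = 1.385×10^7 Pa = 0.01385 GPa
anhydrite: 2960 kg/m³ × 9.81 m/s² × 390 m = 1.132×10^7 Pa = 0.01132 GPa
diorite: 2819 kg/m³ × 9.81 m/s² × 18130 m = 5.014×10^8 Pa = 0.5014 GPa
Total = 0.01385 + 0.01132 + 0.5014 = 0.52655 GPa

0.527 GPa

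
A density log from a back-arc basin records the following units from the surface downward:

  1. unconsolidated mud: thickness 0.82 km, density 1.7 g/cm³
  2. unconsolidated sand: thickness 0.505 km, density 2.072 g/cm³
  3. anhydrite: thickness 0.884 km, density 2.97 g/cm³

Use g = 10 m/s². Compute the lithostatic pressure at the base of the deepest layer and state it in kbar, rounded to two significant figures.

0.51 kbar

unconsolidated mud: 1700 kg/m³ × 10 m/s² × 820 m = 1.394×10^7 Pa = 0.1394 kbar
unconsolidated sand: 2072 kg/m³ × 10 m/s² × 505 m = 1.046×10^7 Pa = 0.1046 kbar
anhydrite: 2970 kg/m³ × 10 m/s² × 884 m = 2.625×10^7 Pa = 0.2625 kbar
Total = 0.1394 + 0.1046 + 0.2625 = 0.50658 kbar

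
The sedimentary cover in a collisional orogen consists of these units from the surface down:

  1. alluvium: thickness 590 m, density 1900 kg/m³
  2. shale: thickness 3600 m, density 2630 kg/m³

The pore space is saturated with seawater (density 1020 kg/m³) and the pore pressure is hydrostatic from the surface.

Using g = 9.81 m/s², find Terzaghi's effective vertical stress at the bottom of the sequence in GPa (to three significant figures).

0.0620 GPa

Overburden (lithostatic) stress σ_v:
alluvium: 1900 kg/m³ × 9.81 m/s² × 590 m = 1.100×10^7 Pa = 11.00 MPa
shale: 2630 kg/m³ × 9.81 m/s² × 3600 m = 9.288×10^7 Pa = 92.88 MPa
Total = 11.00 + 92.88 = 103.88 MPa
Pore pressure P_p = 1020 kg/m³ × 9.81 m/s² × 4190 m = 4.193×10^7 Pa = 41.93 MPa
Effective stress σ' = σ_v − P_p = 103.9 − 41.93 = 61.952 MPa = 0.061952 GPa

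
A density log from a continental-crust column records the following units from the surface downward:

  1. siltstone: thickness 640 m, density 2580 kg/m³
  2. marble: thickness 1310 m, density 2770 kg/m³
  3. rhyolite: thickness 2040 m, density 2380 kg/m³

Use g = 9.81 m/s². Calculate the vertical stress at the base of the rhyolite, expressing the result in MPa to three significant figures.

siltstone: 2580 kg/m³ × 9.81 m/s² × 640 m = 1.620×10^7 Pa = 16.20 MPa
marble: 2770 kg/m³ × 9.81 m/s² × 1310 m = 3.560×10^7 Pa = 35.60 MPa
rhyolite: 2380 kg/m³ × 9.81 m/s² × 2040 m = 4.763×10^7 Pa = 47.63 MPa
Total = 16.20 + 35.60 + 47.63 = 99.425 MPa

99.4 MPa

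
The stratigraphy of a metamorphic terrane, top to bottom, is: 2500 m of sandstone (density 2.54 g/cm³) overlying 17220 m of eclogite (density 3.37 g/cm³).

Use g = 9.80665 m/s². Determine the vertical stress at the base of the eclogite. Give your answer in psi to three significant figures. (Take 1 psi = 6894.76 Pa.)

91600 psi

sandstone: 2540 kg/m³ × 9.80665 m/s² × 2500 m = 6.227×10^7 Pa = 9032 psi
eclogite: 3370 kg/m³ × 9.80665 m/s² × 17220 m = 5.691×10^8 Pa = 82540 psi
Total = 9032 + 82540 = 91572 psi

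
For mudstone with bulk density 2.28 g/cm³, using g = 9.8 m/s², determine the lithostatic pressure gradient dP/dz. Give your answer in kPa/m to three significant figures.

22.3 kPa/m

dP/dz = ρg = 2280 kg/m³ × 9.8 m/s² = 22344 Pa/m
= 22344 Pa/m × (1 kPa/m / 1000.0 Pa/m) = 22.344 kPa/m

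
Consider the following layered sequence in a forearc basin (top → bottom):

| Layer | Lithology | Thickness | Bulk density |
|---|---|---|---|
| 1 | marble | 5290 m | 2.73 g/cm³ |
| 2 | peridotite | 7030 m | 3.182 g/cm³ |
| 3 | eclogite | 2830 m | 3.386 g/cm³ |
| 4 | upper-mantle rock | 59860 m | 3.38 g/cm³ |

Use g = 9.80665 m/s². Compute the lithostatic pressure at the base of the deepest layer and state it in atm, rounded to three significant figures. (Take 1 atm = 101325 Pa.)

marble: 2730 kg/m³ × 9.80665 m/s² × 5290 m = 1.416×10^8 Pa = 1398 atm
peridotite: 3182 kg/m³ × 9.80665 m/s² × 7030 m = 2.194×10^8 Pa = 2165 atm
eclogite: 3386 kg/m³ × 9.80665 m/s² × 2830 m = 9.397×10^7 Pa = 927.4 atm
upper-mantle rock: 3380 kg/m³ × 9.80665 m/s² × 59860 m = 1.984×10^9 Pa = 19582 atm
Total = 1398 + 2165 + 927.4 + 19582 = 24072 atm

24100 atm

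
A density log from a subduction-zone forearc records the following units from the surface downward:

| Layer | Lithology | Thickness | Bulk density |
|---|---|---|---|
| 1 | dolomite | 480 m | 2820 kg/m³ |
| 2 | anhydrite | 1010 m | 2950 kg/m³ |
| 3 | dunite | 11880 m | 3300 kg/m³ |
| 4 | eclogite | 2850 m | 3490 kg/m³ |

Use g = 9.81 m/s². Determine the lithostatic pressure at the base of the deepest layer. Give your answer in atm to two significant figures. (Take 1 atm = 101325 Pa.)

dolomite: 2820 kg/m³ × 9.81 m/s² × 480 m = 1.328×10^7 Pa = 131.1 atm
anhydrite: 2950 kg/m³ × 9.81 m/s² × 1010 m = 2.923×10^7 Pa = 288.5 atm
dunite: 3300 kg/m³ × 9.81 m/s² × 11880 m = 3.846×10^8 Pa = 3796 atm
eclogite: 3490 kg/m³ × 9.81 m/s² × 2850 m = 9.758×10^7 Pa = 963.0 atm
Total = 131.1 + 288.5 + 3796 + 963.0 = 5178.1 atm

5200 atm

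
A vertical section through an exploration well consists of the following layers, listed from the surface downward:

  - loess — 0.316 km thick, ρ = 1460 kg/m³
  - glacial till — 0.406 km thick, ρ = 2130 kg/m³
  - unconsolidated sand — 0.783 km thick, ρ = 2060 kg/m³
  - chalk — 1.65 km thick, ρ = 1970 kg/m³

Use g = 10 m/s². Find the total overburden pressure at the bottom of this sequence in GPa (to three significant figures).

loess: 1460 kg/m³ × 10 m/s² × 316 m = 4.614×10^6 Pa = 4.614×10^-3 GPa
glacial till: 2130 kg/m³ × 10 m/s² × 406 m = 8.648×10^6 Pa = 8.648×10^-3 GPa
unconsolidated sand: 2060 kg/m³ × 10 m/s² × 783 m = 1.613×10^7 Pa = 0.01613 GPa
chalk: 1970 kg/m³ × 10 m/s² × 1650 m = 3.251×10^7 Pa = 0.03250 GPa
Total = 4.614×10^-3 + 8.648×10^-3 + 0.01613 + 0.03250 = 0.061896 GPa

0.0619 GPa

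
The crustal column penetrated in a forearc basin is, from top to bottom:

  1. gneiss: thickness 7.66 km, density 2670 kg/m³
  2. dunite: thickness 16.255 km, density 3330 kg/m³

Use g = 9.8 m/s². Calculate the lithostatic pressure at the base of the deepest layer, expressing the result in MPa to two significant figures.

730 MPa

gneiss: 2670 kg/m³ × 9.8 m/s² × 7660 m = 2.004×10^8 Pa = 200.4 MPa
dunite: 3330 kg/m³ × 9.8 m/s² × 16255 m = 5.305×10^8 Pa = 530.5 MPa
Total = 200.4 + 530.5 = 730.90 MPa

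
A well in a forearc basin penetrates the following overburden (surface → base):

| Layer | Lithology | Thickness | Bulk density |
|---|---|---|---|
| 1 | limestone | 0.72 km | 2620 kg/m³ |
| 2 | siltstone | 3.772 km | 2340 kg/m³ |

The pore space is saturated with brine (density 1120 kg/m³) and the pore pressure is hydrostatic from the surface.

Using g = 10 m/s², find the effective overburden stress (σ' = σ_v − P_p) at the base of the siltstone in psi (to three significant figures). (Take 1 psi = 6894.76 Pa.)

Overburden (lithostatic) stress σ_v:
limestone: 2620 kg/m³ × 10 m/s² × 720 m = 1.886×10^7 Pa = 18.86 MPa
siltstone: 2340 kg/m³ × 10 m/s² × 3772 m = 8.826×10^7 Pa = 88.26 MPa
Total = 18.86 + 88.26 = 107.13 MPa
Pore pressure P_p = 1120 kg/m³ × 10 m/s² × 4492 m = 5.031×10^7 Pa = 50.31 MPa
Effective stress σ' = σ_v − P_p = 107.1 − 50.31 = 56.818 MPa = 8240.8 psi

8240 psi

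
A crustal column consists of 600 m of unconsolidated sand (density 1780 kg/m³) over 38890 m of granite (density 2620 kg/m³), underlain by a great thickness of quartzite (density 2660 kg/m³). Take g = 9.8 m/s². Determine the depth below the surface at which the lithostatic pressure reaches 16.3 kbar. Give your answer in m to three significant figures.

Pressure at base of upper layers: 1780×9.8×600 + 2620×9.8×38890 = 1.009×10^9 Pa = 10.09 kbar
Remaining pressure to be supplied by quartzite: 1.630×10^9 − 1.009×10^9 = 6.210×10^8 Pa
Additional depth in quartzite = 6.210×10^8 Pa / (2660 kg/m³ × 9.8 m/s²) = 23822 m
Total depth = 39490 m + 23822 m = 63312 m

63300 m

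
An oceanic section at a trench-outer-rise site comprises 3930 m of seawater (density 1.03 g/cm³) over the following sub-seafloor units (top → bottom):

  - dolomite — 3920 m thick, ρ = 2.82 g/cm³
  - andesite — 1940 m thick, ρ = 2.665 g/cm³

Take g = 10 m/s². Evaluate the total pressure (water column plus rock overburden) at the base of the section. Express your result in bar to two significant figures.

2000 bar

seawater: 1030 kg/m³ × 10 m/s² × 3930 m = 4.048×10^7 Pa = 404.8 bar
dolomite: 2820 kg/m³ × 10 m/s² × 3920 m = 1.105×10^8 Pa = 1105 bar
andesite: 2665 kg/m³ × 10 m/s² × 1940 m = 5.170×10^7 Pa = 517.0 bar
Total = 404.8 + 1105 + 517.0 = 2027.2 bar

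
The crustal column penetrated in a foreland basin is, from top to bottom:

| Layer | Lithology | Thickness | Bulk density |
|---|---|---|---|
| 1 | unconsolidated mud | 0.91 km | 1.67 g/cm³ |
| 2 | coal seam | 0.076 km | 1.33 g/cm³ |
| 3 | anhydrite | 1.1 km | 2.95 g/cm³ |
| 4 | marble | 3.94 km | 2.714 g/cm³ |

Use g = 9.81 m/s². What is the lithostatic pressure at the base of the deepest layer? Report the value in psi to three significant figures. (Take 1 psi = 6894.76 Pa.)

unconsolidated mud: 1670 kg/m³ × 9.81 m/s² × 910 m = 1.491×10^7 Pa = 2162 psi
coal seam: 1330 kg/m³ × 9.81 m/s² × 76 m = 9.916×10^5 Pa = 143.8 psi
anhydrite: 2950 kg/m³ × 9.81 m/s² × 1100 m = 3.183×10^7 Pa = 4617 psi
marble: 2714 kg/m³ × 9.81 m/s² × 3940 m = 1.049×10^8 Pa = 15214 psi
Total = 2162 + 143.8 + 4617 + 15214 = 22138 psi

22100 psi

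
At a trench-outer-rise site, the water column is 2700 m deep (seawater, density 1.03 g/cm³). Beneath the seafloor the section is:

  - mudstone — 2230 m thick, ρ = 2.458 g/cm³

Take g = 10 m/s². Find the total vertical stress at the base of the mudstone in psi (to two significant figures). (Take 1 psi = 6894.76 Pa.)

seawater: 1030 kg/m³ × 10 m/s² × 2700 m = 2.781×10^7 Pa = 4033 psi
mudstone: 2458 kg/m³ × 10 m/s² × 2230 m = 5.481×10^7 Pa = 7950 psi
Total = 4033 + 7950 = 11984 psi

12000 psi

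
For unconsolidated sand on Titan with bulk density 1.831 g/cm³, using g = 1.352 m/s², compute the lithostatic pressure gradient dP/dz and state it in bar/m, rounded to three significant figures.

0.0248 bar/m

dP/dz = ρg = 1831 kg/m³ × 1.352 m/s² = 2475.5 Pa/m
= 2475.5 Pa/m × (1 bar/m / 1.0000×10^5 Pa/m) = 0.024755 bar/m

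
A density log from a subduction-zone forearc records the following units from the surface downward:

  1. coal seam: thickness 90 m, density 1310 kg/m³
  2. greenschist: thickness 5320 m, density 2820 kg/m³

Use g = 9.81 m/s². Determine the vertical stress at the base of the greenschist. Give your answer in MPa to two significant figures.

coal seam: 1310 kg/m³ × 9.81 m/s² × 90 m = 1.157×10^6 Pa = 1.157 MPa
greenschist: 2820 kg/m³ × 9.81 m/s² × 5320 m = 1.472×10^8 Pa = 147.2 MPa
Total = 1.157 + 147.2 = 148.33 MPa

150 MPa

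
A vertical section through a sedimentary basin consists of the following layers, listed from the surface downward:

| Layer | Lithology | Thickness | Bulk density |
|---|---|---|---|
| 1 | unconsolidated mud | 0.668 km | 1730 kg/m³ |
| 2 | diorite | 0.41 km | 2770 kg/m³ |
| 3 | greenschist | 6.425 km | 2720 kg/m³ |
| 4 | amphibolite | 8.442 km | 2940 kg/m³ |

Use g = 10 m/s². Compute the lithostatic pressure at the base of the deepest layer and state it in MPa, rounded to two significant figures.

unconsolidated mud: 1730 kg/m³ × 10 m/s² × 668 m = 1.156×10^7 Pa = 11.56 MPa
diorite: 2770 kg/m³ × 10 m/s² × 410 m = 1.136×10^7 Pa = 11.36 MPa
greenschist: 2720 kg/m³ × 10 m/s² × 6425 m = 1.748×10^8 Pa = 174.8 MPa
amphibolite: 2940 kg/m³ × 10 m/s² × 8442 m = 2.482×10^8 Pa = 248.2 MPa
Total = 11.56 + 11.36 + 174.8 + 248.2 = 445.87 MPa

450 MPa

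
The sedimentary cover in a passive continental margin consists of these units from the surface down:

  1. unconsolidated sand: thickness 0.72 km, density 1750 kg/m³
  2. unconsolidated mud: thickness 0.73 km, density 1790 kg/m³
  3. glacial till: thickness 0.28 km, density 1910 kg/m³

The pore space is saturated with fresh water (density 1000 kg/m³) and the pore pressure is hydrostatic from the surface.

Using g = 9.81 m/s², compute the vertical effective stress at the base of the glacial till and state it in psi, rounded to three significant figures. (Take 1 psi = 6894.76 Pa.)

1950 psi

Overburden (lithostatic) stress σ_v:
unconsolidated sand: 1750 kg/m³ × 9.81 m/s² × 720 m = 1.236×10^7 Pa = 12.36 MPa
unconsolidated mud: 1790 kg/m³ × 9.81 m/s² × 730 m = 1.282×10^7 Pa = 12.82 MPa
glacial till: 1910 kg/m³ × 9.81 m/s² × 280 m = 5.246×10^6 Pa = 5.246 MPa
Total = 12.36 + 12.82 + 5.246 = 30.426 MPa
Pore pressure P_p = 1000 kg/m³ × 9.81 m/s² × 1730 m = 1.697×10^7 Pa = 16.97 MPa
Effective stress σ' = σ_v − P_p = 30.43 − 16.97 = 13.454 MPa = 1951.4 psi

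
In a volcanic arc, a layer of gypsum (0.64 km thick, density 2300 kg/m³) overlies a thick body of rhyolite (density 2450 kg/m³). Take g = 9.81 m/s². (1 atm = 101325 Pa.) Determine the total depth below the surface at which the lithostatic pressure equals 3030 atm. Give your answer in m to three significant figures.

12800 m

Pressure at base of upper layers: 2300×9.81×640 = 1.444×10^7 Pa = 142.5 atm
Remaining pressure to be supplied by rhyolite: 3.070×10^8 − 1.444×10^7 = 2.926×10^8 Pa
Additional depth in rhyolite = 2.926×10^8 Pa / (2450 kg/m³ × 9.81 m/s²) = 12173 m
Total depth = 640 m + 12173 m = 12813 m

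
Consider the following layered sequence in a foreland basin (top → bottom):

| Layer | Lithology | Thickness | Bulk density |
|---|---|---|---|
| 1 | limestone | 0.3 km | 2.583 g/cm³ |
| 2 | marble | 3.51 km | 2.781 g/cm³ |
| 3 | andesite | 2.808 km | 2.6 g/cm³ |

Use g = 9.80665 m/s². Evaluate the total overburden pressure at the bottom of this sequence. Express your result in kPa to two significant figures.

170000 kPa

limestone: 2583 kg/m³ × 9.80665 m/s² × 300 m = 7.599×10^6 Pa = 7599 kPa
marble: 2781 kg/m³ × 9.80665 m/s² × 3510 m = 9.573×10^7 Pa = 95726 kPa
andesite: 2600 kg/m³ × 9.80665 m/s² × 2808 m = 7.160×10^7 Pa = 71596 kPa
Total = 7599 + 95726 + 71596 = 1.7492×10^5 kPa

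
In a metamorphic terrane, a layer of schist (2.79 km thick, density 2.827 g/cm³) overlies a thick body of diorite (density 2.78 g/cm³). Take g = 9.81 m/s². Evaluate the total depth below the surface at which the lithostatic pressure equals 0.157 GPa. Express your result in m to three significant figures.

Pressure at base of upper layers: 2827×9.81×2790 = 7.737×10^7 Pa = 0.07737 GPa
Remaining pressure to be supplied by diorite: 1.570×10^8 − 7.737×10^7 = 7.963×10^7 Pa
Additional depth in diorite = 7.963×10^7 Pa / (2780 kg/m³ × 9.81 m/s²) = 2919.7 m
Total depth = 2790 m + 2919.7 m = 5709.7 m

5710 m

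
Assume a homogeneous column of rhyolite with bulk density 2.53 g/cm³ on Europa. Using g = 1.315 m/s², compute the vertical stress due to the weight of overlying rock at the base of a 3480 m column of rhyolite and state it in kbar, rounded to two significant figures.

rhyolite: 2530 kg/m³ × 1.315 m/s² × 3480 m = 1.158×10^7 Pa = 0.1158 kbar

0.12 kbar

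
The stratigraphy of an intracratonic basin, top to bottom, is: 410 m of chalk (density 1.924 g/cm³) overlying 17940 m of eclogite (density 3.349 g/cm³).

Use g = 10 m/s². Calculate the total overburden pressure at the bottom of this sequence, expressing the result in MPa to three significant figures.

chalk: 1924 kg/m³ × 10 m/s² × 410 m = 7.888×10^6 Pa = 7.888 MPa
eclogite: 3349 kg/m³ × 10 m/s² × 17940 m = 6.008×10^8 Pa = 600.8 MPa
Total = 7.888 + 600.8 = 608.70 MPa

609 MPa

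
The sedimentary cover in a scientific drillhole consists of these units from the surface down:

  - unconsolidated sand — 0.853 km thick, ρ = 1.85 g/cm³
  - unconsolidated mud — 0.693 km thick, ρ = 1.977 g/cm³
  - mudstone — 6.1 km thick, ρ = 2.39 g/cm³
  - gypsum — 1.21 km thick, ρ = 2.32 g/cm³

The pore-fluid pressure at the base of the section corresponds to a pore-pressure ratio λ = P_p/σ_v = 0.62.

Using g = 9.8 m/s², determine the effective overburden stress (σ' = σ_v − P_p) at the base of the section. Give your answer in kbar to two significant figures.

0.76 kbar

Overburden (lithostatic) stress σ_v:
unconsolidated sand: 1850 kg/m³ × 9.8 m/s² × 853 m = 1.546×10^7 Pa = 15.46 MPa
unconsolidated mud: 1977 kg/m³ × 9.8 m/s² × 693 m = 1.343×10^7 Pa = 13.43 MPa
mudstone: 2390 kg/m³ × 9.8 m/s² × 6100 m = 1.429×10^8 Pa = 142.9 MPa
gypsum: 2320 kg/m³ × 9.8 m/s² × 1210 m = 2.751×10^7 Pa = 27.51 MPa
Total = 15.46 + 13.43 + 142.9 + 27.51 = 199.28 MPa
Pore pressure P_p = λ·σ_v = 0.62 × 199.3 MPa = 123.6 MPa
Effective stress σ' = σ_v − P_p = 199.3 − 123.6 = 75.725 MPa = 0.75725 kbar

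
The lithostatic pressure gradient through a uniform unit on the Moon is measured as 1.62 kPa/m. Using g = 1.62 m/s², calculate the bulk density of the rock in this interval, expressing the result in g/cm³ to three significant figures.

1.00 g/cm³

ρ = (dP/dz)/g = 1.62 kPa/m / 1.62 m/s² = 1620.0 Pa/m / 1.62 m/s² = 1000.0 kg/m³
= 1.0000 g/cm³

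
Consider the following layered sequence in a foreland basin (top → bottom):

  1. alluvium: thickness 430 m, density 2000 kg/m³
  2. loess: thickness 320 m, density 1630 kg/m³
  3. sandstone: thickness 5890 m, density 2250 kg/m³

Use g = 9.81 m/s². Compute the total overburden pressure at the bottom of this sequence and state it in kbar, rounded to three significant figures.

alluvium: 2000 kg/m³ × 9.81 m/s² × 430 m = 8.437×10^6 Pa = 0.08437 kbar
loess: 1630 kg/m³ × 9.81 m/s² × 320 m = 5.117×10^6 Pa = 0.05117 kbar
sandstone: 2250 kg/m³ × 9.81 m/s² × 5890 m = 1.300×10^8 Pa = 1.300 kbar
Total = 0.08437 + 0.05117 + 1.300 = 1.4356 kbar

1.44 kbar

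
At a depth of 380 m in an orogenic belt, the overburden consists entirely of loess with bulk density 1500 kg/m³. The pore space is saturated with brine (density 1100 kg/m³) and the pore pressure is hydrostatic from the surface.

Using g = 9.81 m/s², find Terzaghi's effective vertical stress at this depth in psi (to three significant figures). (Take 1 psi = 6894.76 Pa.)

216 psi

Overburden (lithostatic) stress σ_v:
loess: 1500 kg/m³ × 9.81 m/s² × 380 m = 5.592×10^6 Pa = 5.592 MPa
Pore pressure P_p = 1100 kg/m³ × 9.81 m/s² × 380 m = 4.101×10^6 Pa = 4.101 MPa
Effective stress σ' = σ_v − P_p = 5.592 − 4.101 = 1.4911 MPa = 216.27 psi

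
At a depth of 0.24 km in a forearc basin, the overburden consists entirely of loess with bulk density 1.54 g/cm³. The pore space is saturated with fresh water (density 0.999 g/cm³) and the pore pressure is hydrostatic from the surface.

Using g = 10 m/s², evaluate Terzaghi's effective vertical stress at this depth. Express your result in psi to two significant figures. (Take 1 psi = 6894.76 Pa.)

190 psi

Overburden (lithostatic) stress σ_v:
loess: 1540 kg/m³ × 10 m/s² × 240 m = 3.696×10^6 Pa = 3.696 MPa
Pore pressure P_p = 999 kg/m³ × 10 m/s² × 240 m = 2.398×10^6 Pa = 2.398 MPa
Effective stress σ' = σ_v − P_p = 3.696 − 2.398 = 1.2984 MPa = 188.32 psi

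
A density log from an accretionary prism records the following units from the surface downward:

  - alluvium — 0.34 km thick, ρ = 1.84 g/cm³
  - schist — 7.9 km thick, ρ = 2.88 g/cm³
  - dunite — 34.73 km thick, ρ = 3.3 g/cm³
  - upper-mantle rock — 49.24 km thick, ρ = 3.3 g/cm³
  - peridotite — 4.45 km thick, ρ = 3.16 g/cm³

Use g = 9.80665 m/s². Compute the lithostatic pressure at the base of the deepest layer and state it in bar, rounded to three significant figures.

alluvium: 1840 kg/m³ × 9.80665 m/s² × 340 m = 6.135×10^6 Pa = 61.35 bar
schist: 2880 kg/m³ × 9.80665 m/s² × 7900 m = 2.231×10^8 Pa = 2231 bar
dunite: 3300 kg/m³ × 9.80665 m/s² × 34730 m = 1.124×10^9 Pa = 11239 bar
upper-mantle rock: 3300 kg/m³ × 9.80665 m/s² × 49240 m = 1.594×10^9 Pa = 15935 bar
peridotite: 3160 kg/m³ × 9.80665 m/s² × 4450 m = 1.379×10^8 Pa = 1379 bar
Total = 61.35 + 2231 + 11239 + 15935 + 1379 = 30846 bar

30800 bar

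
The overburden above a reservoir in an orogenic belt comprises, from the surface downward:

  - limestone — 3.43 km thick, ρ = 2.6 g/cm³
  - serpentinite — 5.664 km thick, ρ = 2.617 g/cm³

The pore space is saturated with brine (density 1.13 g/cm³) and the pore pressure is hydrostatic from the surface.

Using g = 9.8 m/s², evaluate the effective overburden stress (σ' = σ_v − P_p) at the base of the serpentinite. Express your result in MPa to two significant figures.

130 MPa

Overburden (lithostatic) stress σ_v:
limestone: 2600 kg/m³ × 9.8 m/s² × 3430 m = 8.740×10^7 Pa = 87.40 MPa
serpentinite: 2617 kg/m³ × 9.8 m/s² × 5664 m = 1.453×10^8 Pa = 145.3 MPa
Total = 87.40 + 145.3 = 232.66 MPa
Pore pressure P_p = 1130 kg/m³ × 9.8 m/s² × 9094 m = 1.007×10^8 Pa = 100.7 MPa
Effective stress σ' = σ_v − P_p = 232.7 − 100.7 = 131.95 MPa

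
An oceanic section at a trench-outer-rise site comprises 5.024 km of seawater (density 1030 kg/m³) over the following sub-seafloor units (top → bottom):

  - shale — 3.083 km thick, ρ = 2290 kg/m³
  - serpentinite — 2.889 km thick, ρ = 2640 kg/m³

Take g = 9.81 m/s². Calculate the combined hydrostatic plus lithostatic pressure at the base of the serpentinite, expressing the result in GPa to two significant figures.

seawater: 1030 kg/m³ × 9.81 m/s² × 5024 m = 5.076×10^7 Pa = 0.05076 GPa
shale: 2290 kg/m³ × 9.81 m/s² × 3083 m = 6.926×10^7 Pa = 0.06926 GPa
serpentinite: 2640 kg/m³ × 9.81 m/s² × 2889 m = 7.482×10^7 Pa = 0.07482 GPa
Total = 0.05076 + 0.06926 + 0.07482 = 0.19484 GPa

0.19 GPa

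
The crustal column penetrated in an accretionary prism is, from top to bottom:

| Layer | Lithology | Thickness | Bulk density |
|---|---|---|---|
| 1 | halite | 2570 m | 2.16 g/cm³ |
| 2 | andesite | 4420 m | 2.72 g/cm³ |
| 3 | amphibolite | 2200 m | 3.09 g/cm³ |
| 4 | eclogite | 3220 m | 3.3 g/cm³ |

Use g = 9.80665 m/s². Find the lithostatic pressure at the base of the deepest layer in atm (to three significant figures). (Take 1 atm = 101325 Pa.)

3390 atm

halite: 2160 kg/m³ × 9.80665 m/s² × 2570 m = 5.444×10^7 Pa = 537.3 atm
andesite: 2720 kg/m³ × 9.80665 m/s² × 4420 m = 1.179×10^8 Pa = 1164 atm
amphibolite: 3090 kg/m³ × 9.80665 m/s² × 2200 m = 6.667×10^7 Pa = 657.9 atm
eclogite: 3300 kg/m³ × 9.80665 m/s² × 3220 m = 1.042×10^8 Pa = 1028 atm
Total = 537.3 + 1164 + 657.9 + 1028 = 3387.2 atm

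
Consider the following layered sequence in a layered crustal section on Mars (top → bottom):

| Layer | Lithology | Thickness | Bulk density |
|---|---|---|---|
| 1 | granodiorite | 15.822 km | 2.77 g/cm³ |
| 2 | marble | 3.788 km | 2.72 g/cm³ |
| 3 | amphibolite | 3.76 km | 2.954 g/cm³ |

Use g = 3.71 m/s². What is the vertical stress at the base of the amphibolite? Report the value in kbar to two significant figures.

2.4 kbar

granodiorite: 2770 kg/m³ × 3.71 m/s² × 15822 m = 1.626×10^8 Pa = 1.626 kbar
marble: 2720 kg/m³ × 3.71 m/s² × 3788 m = 3.823×10^7 Pa = 0.3823 kbar
amphibolite: 2954 kg/m³ × 3.71 m/s² × 3760 m = 4.121×10^7 Pa = 0.4121 kbar
Total = 1.626 + 0.3823 + 0.4121 = 2.4203 kbar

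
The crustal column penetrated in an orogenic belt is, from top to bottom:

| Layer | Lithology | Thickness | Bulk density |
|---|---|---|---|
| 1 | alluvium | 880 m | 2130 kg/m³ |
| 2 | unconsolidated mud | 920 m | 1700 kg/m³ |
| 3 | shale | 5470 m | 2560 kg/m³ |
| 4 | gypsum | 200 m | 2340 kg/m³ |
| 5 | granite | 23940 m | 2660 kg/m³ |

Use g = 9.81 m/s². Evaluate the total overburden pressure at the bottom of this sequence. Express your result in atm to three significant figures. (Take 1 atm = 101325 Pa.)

alluvium: 2130 kg/m³ × 9.81 m/s² × 880 m = 1.839×10^7 Pa = 181.5 atm
unconsolidated mud: 1700 kg/m³ × 9.81 m/s² × 920 m = 1.534×10^7 Pa = 151.4 atm
shale: 2560 kg/m³ × 9.81 m/s² × 5470 m = 1.374×10^8 Pa = 1356 atm
gypsum: 2340 kg/m³ × 9.81 m/s² × 200 m = 4.591×10^6 Pa = 45.31 atm
granite: 2660 kg/m³ × 9.81 m/s² × 23940 m = 6.247×10^8 Pa = 6165 atm
Total = 181.5 + 151.4 + 1356 + 45.31 + 6165 = 7899.3 atm

7900 atm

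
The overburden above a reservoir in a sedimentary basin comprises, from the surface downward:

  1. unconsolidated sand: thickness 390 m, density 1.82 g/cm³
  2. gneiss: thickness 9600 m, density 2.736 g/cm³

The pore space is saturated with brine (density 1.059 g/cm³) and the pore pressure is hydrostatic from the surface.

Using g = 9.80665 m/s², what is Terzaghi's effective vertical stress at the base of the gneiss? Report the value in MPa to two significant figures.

Overburden (lithostatic) stress σ_v:
unconsolidated sand: 1820 kg/m³ × 9.80665 m/s² × 390 m = 6.961×10^6 Pa = 6.961 MPa
gneiss: 2736 kg/m³ × 9.80665 m/s² × 9600 m = 2.576×10^8 Pa = 257.6 MPa
Total = 6.961 + 257.6 = 264.54 MPa
Pore pressure P_p = 1059 kg/m³ × 9.80665 m/s² × 9990 m = 1.037×10^8 Pa = 103.7 MPa
Effective stress σ' = σ_v − P_p = 264.5 − 103.7 = 160.79 MPa

160 MPa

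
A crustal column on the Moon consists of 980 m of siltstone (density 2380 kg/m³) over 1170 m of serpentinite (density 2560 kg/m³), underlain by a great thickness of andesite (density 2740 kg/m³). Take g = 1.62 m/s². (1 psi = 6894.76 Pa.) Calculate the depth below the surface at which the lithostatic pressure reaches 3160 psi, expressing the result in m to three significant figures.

Pressure at base of upper layers: 2380×1.62×980 + 2560×1.62×1170 = 8.631×10^6 Pa = 1252 psi
Remaining pressure to be supplied by andesite: 2.179×10^7 − 8.631×10^6 = 1.316×10^7 Pa
Additional depth in andesite = 1.316×10^7 Pa / (2740 kg/m³ × 1.62 m/s²) = 2964.0 m
Total depth = 2150 m + 2964.0 m = 5114.0 m

5110 m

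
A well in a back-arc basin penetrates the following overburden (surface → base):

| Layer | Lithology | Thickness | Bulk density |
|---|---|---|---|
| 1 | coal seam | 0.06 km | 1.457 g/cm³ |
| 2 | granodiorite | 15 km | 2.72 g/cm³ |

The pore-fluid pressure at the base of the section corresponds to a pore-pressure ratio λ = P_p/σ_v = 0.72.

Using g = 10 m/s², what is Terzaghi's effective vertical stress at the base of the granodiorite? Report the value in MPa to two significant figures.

110 MPa

Overburden (lithostatic) stress σ_v:
coal seam: 1457 kg/m³ × 10 m/s² × 60 m = 8.742×10^5 Pa = 0.8742 MPa
granodiorite: 2720 kg/m³ × 10 m/s² × 15000 m = 4.080×10^8 Pa = 408.0 MPa
Total = 0.8742 + 408.0 = 408.87 MPa
Pore pressure P_p = λ·σ_v = 0.72 × 408.9 MPa = 294.4 MPa
Effective stress σ' = σ_v − P_p = 408.9 − 294.4 = 114.48 MPa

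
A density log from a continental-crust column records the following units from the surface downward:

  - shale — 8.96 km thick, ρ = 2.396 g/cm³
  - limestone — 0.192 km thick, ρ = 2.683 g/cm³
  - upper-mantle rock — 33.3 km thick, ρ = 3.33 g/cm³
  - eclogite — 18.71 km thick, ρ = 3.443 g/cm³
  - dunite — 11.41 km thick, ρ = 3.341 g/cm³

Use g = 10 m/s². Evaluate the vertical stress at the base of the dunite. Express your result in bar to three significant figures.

23500 bar

shale: 2396 kg/m³ × 10 m/s² × 8960 m = 2.147×10^8 Pa = 2147 bar
limestone: 2683 kg/m³ × 10 m/s² × 192 m = 5.151×10^6 Pa = 51.51 bar
upper-mantle rock: 3330 kg/m³ × 10 m/s² × 33300 m = 1.109×10^9 Pa = 11089 bar
eclogite: 3443 kg/m³ × 10 m/s² × 18710 m = 6.442×10^8 Pa = 6442 bar
dunite: 3341 kg/m³ × 10 m/s² × 11410 m = 3.812×10^8 Pa = 3812 bar
Total = 2147 + 51.51 + 11089 + 6442 + 3812 = 23541 bar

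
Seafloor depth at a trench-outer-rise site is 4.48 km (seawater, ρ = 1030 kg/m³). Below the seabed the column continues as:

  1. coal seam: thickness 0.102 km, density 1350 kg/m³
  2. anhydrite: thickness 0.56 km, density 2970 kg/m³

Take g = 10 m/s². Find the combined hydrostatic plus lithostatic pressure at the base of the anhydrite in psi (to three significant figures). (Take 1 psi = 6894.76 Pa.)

seawater: 1030 kg/m³ × 10 m/s² × 4480 m = 4.614×10^7 Pa = 6693 psi
coal seam: 1350 kg/m³ × 10 m/s² × 102 m = 1.377×10^6 Pa = 199.7 psi
anhydrite: 2970 kg/m³ × 10 m/s² × 560 m = 1.663×10^7 Pa = 2412 psi
Total = 6693 + 199.7 + 2412 = 9304.6 psi

9300 psi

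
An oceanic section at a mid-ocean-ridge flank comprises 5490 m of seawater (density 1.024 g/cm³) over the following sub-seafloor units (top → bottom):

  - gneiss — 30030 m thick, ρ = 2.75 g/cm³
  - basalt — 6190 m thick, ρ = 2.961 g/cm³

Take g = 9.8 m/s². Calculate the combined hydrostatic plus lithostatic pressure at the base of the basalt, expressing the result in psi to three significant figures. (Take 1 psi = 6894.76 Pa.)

151000 psi

seawater: 1024 kg/m³ × 9.8 m/s² × 5490 m = 5.509×10^7 Pa = 7991 psi
gneiss: 2750 kg/m³ × 9.8 m/s² × 30030 m = 8.093×10^8 Pa = 1.174×10^5 psi
basalt: 2961 kg/m³ × 9.8 m/s² × 6190 m = 1.796×10^8 Pa = 26052 psi
Total = 7991 + 1.174×10^5 + 26052 = 1.5142×10^5 psi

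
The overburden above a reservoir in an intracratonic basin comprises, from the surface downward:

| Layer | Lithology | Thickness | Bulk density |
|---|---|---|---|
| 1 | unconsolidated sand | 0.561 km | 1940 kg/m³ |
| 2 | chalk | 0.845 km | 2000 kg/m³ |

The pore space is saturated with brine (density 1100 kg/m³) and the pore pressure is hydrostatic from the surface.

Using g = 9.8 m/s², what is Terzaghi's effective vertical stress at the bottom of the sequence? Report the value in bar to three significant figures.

121 bar

Overburden (lithostatic) stress σ_v:
unconsolidated sand: 1940 kg/m³ × 9.8 m/s² × 561 m = 1.067×10^7 Pa = 10.67 MPa
chalk: 2000 kg/m³ × 9.8 m/s² × 845 m = 1.656×10^7 Pa = 16.56 MPa
Total = 10.67 + 16.56 = 27.228 MPa
Pore pressure P_p = 1100 kg/m³ × 9.8 m/s² × 1406 m = 1.516×10^7 Pa = 15.16 MPa
Effective stress σ' = σ_v − P_p = 27.23 − 15.16 = 12.071 MPa = 120.71 bar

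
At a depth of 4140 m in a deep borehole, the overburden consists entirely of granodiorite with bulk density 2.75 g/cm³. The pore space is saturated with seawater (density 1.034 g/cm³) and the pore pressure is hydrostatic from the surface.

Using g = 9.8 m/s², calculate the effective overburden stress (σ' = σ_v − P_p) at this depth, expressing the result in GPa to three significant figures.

0.0696 GPa

Overburden (lithostatic) stress σ_v:
granodiorite: 2750 kg/m³ × 9.8 m/s² × 4140 m = 1.116×10^8 Pa = 111.6 MPa
Pore pressure P_p = 1034 kg/m³ × 9.8 m/s² × 4140 m = 4.195×10^7 Pa = 41.95 MPa
Effective stress σ' = σ_v − P_p = 111.6 − 41.95 = 69.622 MPa = 0.069622 GPa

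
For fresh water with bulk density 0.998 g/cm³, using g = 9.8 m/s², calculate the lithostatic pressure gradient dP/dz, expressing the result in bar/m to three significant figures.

0.0978 bar/m

dP/dz = ρg = 998 kg/m³ × 9.8 m/s² = 9780.4 Pa/m
= 9780.4 Pa/m × (1 bar/m / 1.0000×10^5 Pa/m) = 0.097804 bar/m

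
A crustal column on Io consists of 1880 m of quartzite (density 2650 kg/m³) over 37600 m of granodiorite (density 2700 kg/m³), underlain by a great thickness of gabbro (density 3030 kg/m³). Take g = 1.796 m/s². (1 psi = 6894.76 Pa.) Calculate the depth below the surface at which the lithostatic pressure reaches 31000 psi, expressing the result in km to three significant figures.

Pressure at base of upper layers: 2650×1.796×1880 + 2700×1.796×37600 = 1.913×10^8 Pa = 27742 psi
Remaining pressure to be supplied by gabbro: 2.137×10^8 − 1.913×10^8 = 2.246×10^7 Pa
Additional depth in gabbro = 2.246×10^7 Pa / (3030 kg/m³ × 1.796 m/s²) = 4127.2 m
Total depth = 39480 m + 4127.2 m = 43607 m
= 43.607 km

43.6 km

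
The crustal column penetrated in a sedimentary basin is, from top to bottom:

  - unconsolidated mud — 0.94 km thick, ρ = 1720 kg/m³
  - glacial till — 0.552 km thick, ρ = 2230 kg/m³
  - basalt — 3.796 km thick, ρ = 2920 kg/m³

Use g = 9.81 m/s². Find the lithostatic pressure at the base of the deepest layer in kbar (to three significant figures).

1.37 kbar

unconsolidated mud: 1720 kg/m³ × 9.81 m/s² × 940 m = 1.586×10^7 Pa = 0.1586 kbar
glacial till: 2230 kg/m³ × 9.81 m/s² × 552 m = 1.208×10^7 Pa = 0.1208 kbar
basalt: 2920 kg/m³ × 9.81 m/s² × 3796 m = 1.087×10^8 Pa = 1.087 kbar
Total = 0.1586 + 0.1208 + 1.087 = 1.3667 kbar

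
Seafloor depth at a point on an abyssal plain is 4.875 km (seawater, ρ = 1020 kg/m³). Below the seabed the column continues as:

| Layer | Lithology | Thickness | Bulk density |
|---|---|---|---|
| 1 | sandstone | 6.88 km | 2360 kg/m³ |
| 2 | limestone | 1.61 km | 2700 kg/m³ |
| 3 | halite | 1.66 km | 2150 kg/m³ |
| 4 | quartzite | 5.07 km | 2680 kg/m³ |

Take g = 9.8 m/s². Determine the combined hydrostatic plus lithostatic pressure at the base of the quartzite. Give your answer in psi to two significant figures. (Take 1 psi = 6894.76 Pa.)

seawater: 1020 kg/m³ × 9.8 m/s² × 4875 m = 4.873×10^7 Pa = 7068 psi
sandstone: 2360 kg/m³ × 9.8 m/s² × 6880 m = 1.591×10^8 Pa = 23078 psi
limestone: 2700 kg/m³ × 9.8 m/s² × 1610 m = 4.260×10^7 Pa = 6179 psi
halite: 2150 kg/m³ × 9.8 m/s² × 1660 m = 3.498×10^7 Pa = 5073 psi
quartzite: 2680 kg/m³ × 9.8 m/s² × 5070 m = 1.332×10^8 Pa = 19313 psi
Total = 7068 + 23078 + 6179 + 5073 + 19313 = 60711 psi

61000 psi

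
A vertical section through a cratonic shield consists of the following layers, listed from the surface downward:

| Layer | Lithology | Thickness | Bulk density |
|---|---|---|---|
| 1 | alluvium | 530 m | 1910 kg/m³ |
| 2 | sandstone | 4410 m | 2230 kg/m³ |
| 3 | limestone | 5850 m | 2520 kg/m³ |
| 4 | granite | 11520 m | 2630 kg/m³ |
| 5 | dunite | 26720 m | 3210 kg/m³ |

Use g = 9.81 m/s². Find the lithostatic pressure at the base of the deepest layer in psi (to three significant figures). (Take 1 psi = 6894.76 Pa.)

202000 psi

alluvium: 1910 kg/m³ × 9.81 m/s² × 530 m = 9.931×10^6 Pa = 1440 psi
sandstone: 2230 kg/m³ × 9.81 m/s² × 4410 m = 9.647×10^7 Pa = 13992 psi
limestone: 2520 kg/m³ × 9.81 m/s² × 5850 m = 1.446×10^8 Pa = 20975 psi
granite: 2630 kg/m³ × 9.81 m/s² × 11520 m = 2.972×10^8 Pa = 43108 psi
dunite: 3210 kg/m³ × 9.81 m/s² × 26720 m = 8.414×10^8 Pa = 1.220×10^5 psi
Total = 1440 + 13992 + 20975 + 43108 + 1.220×10^5 = 2.0155×10^5 psi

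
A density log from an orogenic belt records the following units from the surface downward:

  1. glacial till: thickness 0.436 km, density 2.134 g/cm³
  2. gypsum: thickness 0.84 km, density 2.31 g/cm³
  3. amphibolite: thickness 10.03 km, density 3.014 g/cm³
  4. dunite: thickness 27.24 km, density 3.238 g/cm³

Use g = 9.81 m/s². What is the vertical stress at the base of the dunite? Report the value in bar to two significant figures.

glacial till: 2134 kg/m³ × 9.81 m/s² × 436 m = 9.127×10^6 Pa = 91.27 bar
gypsum: 2310 kg/m³ × 9.81 m/s² × 840 m = 1.904×10^7 Pa = 190.4 bar
amphibolite: 3014 kg/m³ × 9.81 m/s² × 10030 m = 2.966×10^8 Pa = 2966 bar
dunite: 3238 kg/m³ × 9.81 m/s² × 27240 m = 8.653×10^8 Pa = 8653 bar
Total = 91.27 + 190.4 + 2966 + 8653 = 11900 bar

12000 bar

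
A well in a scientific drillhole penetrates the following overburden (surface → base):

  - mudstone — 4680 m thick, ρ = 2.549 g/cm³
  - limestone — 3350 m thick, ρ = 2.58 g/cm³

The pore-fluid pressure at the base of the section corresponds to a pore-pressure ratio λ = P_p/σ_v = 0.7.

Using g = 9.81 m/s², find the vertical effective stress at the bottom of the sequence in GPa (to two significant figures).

Overburden (lithostatic) stress σ_v:
mudstone: 2549 kg/m³ × 9.81 m/s² × 4680 m = 1.170×10^8 Pa = 117.0 MPa
limestone: 2580 kg/m³ × 9.81 m/s² × 3350 m = 8.479×10^7 Pa = 84.79 MPa
Total = 117.0 + 84.79 = 201.81 MPa
Pore pressure P_p = λ·σ_v = 0.7 × 201.8 MPa = 141.3 MPa
Effective stress σ' = σ_v − P_p = 201.8 − 141.3 = 60.544 MPa = 0.060544 GPa

0.061 GPa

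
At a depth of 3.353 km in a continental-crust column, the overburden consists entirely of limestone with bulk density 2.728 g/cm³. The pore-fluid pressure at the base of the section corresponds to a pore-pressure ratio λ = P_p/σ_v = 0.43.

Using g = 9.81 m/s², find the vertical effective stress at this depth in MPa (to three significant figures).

Overburden (lithostatic) stress σ_v:
limestone: 2728 kg/m³ × 9.81 m/s² × 3353 m = 8.973×10^7 Pa = 89.73 MPa
Pore pressure P_p = λ·σ_v = 0.43 × 89.73 MPa = 38.58 MPa
Effective stress σ' = σ_v − P_p = 89.73 − 38.58 = 51.147 MPa

51.1 MPa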